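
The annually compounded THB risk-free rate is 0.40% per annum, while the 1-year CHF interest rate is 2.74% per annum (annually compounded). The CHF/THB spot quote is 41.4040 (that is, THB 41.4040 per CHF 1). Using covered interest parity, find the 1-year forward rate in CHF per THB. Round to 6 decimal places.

0.024715

T = 1 year.
THB growth factor: (1 + 0.0040)^1 = 1.004000.
CHF growth factor: (1 + 0.0274)^1 = 1.027400.
CIP: F = S · (grow THB)/(grow CHF) = 41.404 × 1.004000/1.027400 = 40.46099 THB per CHF.
Quoted the other way: 1/40.46099 = 0.024715 CHF per THB.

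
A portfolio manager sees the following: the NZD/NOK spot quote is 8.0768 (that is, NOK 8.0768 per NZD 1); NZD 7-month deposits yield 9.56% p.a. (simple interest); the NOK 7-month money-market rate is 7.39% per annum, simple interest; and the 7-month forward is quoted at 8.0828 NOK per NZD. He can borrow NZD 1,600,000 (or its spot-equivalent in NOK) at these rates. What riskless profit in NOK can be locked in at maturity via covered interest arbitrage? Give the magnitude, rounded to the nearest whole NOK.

T = 7/12 years.
Route A — deposit NZD, sell forward: 1,600,000 × 1.0557666667 × 8.0828 = NOK 13,653,681.30.
Route B — convert at spot, deposit NOK: 1,600,000 × 8.0768 × 1.0431083333 = NOK 13,479,963.82.
The quoted forward overvalues NZD, so borrow NOK, buy NZD at spot, deposit the NZD at 9.56%, and sell the proceeds forward at 8.0828.
Profit = 13,653,681.30 − 13,479,963.82 = NOK 173,717.

NOK 173,717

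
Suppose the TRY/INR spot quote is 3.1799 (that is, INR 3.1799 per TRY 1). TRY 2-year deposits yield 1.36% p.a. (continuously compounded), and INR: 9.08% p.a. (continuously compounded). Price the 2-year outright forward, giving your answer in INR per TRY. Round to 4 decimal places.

T = 2 years.
Growth of 1 INR over T: e^(0.0908×2) = 1.1991344.
TRY accumulates by e^(0.0136×2) = 1.0275733.
So F = 3.1799 × 1.1991344 / 1.0275733 = 3.710808 (INR/TRY).

3.7108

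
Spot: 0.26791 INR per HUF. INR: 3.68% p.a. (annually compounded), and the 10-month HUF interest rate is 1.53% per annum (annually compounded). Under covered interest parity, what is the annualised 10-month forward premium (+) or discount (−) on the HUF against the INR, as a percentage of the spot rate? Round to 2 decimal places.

T = 10/12 years.
CIP forward (INR per HUF) = 0.26791 × 1.0305739/1.0127338 = 0.27262944.
Annualised premium = (F − S)/S × (1/T) = (0.27262944 − 0.26791)/0.26791 ÷ (10/12) = 2.11%.

+2.11%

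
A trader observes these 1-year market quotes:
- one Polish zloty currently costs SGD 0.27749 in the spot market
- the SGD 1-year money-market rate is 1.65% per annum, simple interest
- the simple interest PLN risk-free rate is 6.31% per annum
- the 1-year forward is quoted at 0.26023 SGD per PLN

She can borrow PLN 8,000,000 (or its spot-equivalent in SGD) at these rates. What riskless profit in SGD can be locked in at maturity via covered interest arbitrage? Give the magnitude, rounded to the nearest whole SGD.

SGD 43,345

T = 1 year.
Route A — deposit PLN, sell forward: 8,000,000 × 1.063100 × 0.26023 = SGD 2,213,204.10.
Route B — convert at spot, deposit SGD: 8,000,000 × 0.27749 × 1.016500 = SGD 2,256,548.68.
The quoted forward undervalues PLN, so borrow PLN, convert to SGD at spot, deposit the SGD at 1.65%, and buy PLN forward at 0.26023 to cover the loan.
Arbitrage profit = |2,213,204.10 − 2,256,548.68| = SGD 43,345.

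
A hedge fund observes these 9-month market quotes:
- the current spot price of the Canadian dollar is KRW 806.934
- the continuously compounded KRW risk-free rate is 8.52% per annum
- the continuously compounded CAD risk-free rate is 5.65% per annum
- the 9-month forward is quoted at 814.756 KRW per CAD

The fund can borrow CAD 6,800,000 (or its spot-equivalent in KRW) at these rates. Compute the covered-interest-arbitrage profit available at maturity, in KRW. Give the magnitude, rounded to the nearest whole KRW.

KRW 69,067,250

T = 9/12 years.
Route A — deposit CAD, sell forward: 6,800,000 × 1.043285637518 × 814.756 = KRW 5,780,157,983.59.
Route B — convert at spot, deposit KRW: 6,800,000 × 806.934 × 1.065985794852 = KRW 5,849,225,233.41.
The quoted forward undervalues CAD, so borrow CAD, convert to KRW at spot, deposit the KRW at 8.52%, and buy CAD forward at 814.756 to cover the loan.
Profit = 5,849,225,233.41 − 5,780,157,983.59 = KRW 69,067,250.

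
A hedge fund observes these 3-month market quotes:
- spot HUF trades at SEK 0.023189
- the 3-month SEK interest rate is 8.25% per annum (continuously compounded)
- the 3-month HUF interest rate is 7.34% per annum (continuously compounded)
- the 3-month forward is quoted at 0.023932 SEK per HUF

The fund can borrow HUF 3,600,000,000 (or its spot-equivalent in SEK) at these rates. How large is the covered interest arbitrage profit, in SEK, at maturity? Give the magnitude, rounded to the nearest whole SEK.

SEK 2,530,680

T = 3/12 years.
Route A — deposit HUF, sell forward: 3,600,000,000 × 1.0185193958 × 0.023932 = SEK 87,750,742.25.
Route B — convert at spot, deposit SEK: 3,600,000,000 × 0.023189 × 1.0208391652 = SEK 85,220,061.85.
The quoted forward overvalues HUF, so borrow SEK, buy HUF at spot, deposit the HUF at 7.34%, and sell the proceeds forward at 0.023932.
The gap between the two covered legs is SEK 2,530,680.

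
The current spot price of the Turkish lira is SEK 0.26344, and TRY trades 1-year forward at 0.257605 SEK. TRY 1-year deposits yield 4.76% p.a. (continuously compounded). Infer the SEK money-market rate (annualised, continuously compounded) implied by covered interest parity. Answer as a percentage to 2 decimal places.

T = 1 year.
By CIP, F/S equals the SEK-to-TRY growth ratio: 0.257605/0.26344 = 0.9778507.
TRY growth factor: e^(0.0476×1) = 1.0487511.
Hence g_SEK = 1.025522.
Take logs: ln 1.025522 / 1 = 0.025202, so 2.52%.

2.52%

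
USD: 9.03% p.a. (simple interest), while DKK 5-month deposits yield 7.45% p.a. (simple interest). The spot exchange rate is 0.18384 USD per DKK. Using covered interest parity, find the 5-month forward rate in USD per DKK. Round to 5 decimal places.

T = 5/12 years.
USD accumulates by 1 + 0.0903×5/12 = 1.037625.
Growth of 1 DKK over T: 1 + 0.0745×5/12 = 1.0310417.
Forward (USD per DKK) = 0.18384 × 1.037625 / 1.0310417 = 0.1850138.

0.18501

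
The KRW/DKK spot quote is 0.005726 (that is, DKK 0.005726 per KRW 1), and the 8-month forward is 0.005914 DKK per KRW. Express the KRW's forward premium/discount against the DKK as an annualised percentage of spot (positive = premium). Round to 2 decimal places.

+4.92%

T = 8/12 years.
Period premium: (0.005914 − 0.005726)/0.005726 = 0.0328327.
Per annum: 0.0328327 / (8/12) = 0.049249 = 4.92%.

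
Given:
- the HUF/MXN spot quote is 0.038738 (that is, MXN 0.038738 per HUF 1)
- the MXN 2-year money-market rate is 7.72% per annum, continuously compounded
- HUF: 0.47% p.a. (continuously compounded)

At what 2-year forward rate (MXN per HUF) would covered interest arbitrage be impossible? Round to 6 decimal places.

0.044783

T = 2 years.
Growth of 1 MXN over T: e^(0.0772×2) = 1.1669576.
Growth of 1 HUF over T: e^(0.0047×2) = 1.0094443.
Forward (MXN per HUF) = 0.038738 × 1.1669576 / 1.0094443 = 0.04478266.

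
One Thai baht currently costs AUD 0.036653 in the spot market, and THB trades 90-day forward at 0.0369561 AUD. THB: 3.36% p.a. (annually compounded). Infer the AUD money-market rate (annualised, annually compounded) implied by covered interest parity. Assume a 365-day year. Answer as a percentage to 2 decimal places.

6.87%

T = 90/365 years.
CIP gives F = S · g_AUD/g_THB, so g_AUD/g_THB = 0.0369561/0.036653 = 1.0082694.
The THB side grows by (1 + 0.0336)^(90/365) = 1.0081821.
So the AUD growth factor = 1.0165192.
r = 1.0165192^(365/90) − 1 = 0.068705 → 6.87%.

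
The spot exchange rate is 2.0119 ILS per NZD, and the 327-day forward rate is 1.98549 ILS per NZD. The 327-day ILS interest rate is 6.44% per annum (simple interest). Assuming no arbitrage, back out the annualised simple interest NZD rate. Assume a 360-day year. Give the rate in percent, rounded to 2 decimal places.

7.99%

T = 327/360 years.
By CIP, F/S equals the ILS-to-NZD growth ratio: 1.98549/2.0119 = 0.9868731.
The ILS side grows by 1 + 0.0644×327/360 = 1.0584967.
That pins the NZD growth at 1.0725763.
r = (1.0725763 − 1)/(327/360) = 0.079901 → 7.99%.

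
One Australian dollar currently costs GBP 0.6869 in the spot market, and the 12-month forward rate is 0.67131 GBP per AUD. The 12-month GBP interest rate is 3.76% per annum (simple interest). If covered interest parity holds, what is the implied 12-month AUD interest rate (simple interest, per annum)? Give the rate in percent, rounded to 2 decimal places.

6.17%

T = 1 year.
F/S = 0.67131/0.6869 = 0.9773038 = (growth of GBP) / (growth of AUD).
GBP growth factor: 1 + 0.0376×1 = 1.037600.
So the AUD growth factor = 1.0616965.
r = (1.0616965 − 1)/1 = 0.061697 → 6.17%.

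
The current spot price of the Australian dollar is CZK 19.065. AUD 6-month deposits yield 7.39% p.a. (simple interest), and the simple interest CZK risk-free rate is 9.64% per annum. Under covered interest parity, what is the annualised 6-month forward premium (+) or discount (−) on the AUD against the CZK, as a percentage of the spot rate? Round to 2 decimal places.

T = 6/12 years.
CIP forward (CZK per AUD) = 19.065 × 1.048200/1.036950 = 19.271839.
Annualised premium = (F − S)/S × (1/T) = (19.271839 − 19.065)/19.065 ÷ (6/12) = 2.17%.

+2.17%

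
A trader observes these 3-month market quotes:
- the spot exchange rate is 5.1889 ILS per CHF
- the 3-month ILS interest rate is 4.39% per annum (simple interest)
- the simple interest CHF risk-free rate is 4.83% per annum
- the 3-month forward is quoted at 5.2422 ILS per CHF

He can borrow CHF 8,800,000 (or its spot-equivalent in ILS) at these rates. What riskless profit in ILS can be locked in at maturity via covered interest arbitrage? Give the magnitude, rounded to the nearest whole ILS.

ILS 524,932

T = 3/12 years.
Route A — deposit CHF, sell forward: 8,800,000 × 1.012075 × 5.2422 = ILS 46,688,396.17.
Route B — convert at spot, deposit ILS: 8,800,000 × 5.1889 × 1.010975 = ILS 46,163,463.96.
The quoted forward overvalues CHF, so borrow ILS, buy CHF at spot, deposit the CHF at 4.83%, and sell the proceeds forward at 5.2422.
Arbitrage profit = |46,688,396.17 − 46,163,463.96| = ILS 524,932.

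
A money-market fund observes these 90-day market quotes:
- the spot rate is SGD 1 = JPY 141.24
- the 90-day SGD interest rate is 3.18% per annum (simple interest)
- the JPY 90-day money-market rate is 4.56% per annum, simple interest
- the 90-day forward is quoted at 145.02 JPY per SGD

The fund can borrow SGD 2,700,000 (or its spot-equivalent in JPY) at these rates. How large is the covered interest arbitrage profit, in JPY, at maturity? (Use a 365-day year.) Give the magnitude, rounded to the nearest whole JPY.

T = 90/365 years.
Keep in SGD, deliver into the forward: 2,700,000·1.00784109589·145.02 = JPY 394,624,212.46.
Swap to JPY now, deposit: 2,700,000·141.24·1.01124383562 = JPY 385,635,814.23.
The quoted forward overvalues SGD, so borrow JPY, buy SGD at spot, deposit the SGD at 3.18%, and sell the proceeds forward at 145.02.
Profit = 394,624,212.46 − 385,635,814.23 = JPY 8,988,398.

JPY 8,988,398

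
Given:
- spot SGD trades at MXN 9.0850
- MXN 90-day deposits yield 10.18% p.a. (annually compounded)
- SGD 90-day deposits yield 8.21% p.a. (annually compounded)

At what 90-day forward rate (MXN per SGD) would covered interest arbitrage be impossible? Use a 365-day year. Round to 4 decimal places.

T = 90/365 years.
MXN growth factor: (1 + 0.1018)^(90/365) = 1.0241923.
SGD growth factor: (1 + 0.0821)^(90/365) = 1.0196462.
So F = 9.085 × 1.0241923 / 1.0196462 = 9.125506 (MXN/SGD).

9.1255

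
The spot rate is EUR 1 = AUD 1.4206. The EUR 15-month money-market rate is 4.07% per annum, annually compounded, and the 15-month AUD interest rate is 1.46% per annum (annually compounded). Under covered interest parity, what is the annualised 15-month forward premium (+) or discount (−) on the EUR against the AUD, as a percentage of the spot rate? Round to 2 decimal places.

T = 15/12 years.
CIP forward (AUD per EUR) = 1.4206 × 1.0182832/1.0511312 = 1.3762060.
(F − S)/S ÷ T = (1.3762060 − 1.4206)/1.4206/(15/12) = -0.025000 → -2.50%.

-2.50%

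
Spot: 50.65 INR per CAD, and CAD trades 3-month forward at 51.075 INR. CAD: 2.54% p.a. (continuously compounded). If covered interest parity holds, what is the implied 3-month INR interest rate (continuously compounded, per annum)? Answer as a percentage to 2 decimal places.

T = 3/12 years.
By CIP, F/S equals the INR-to-CAD growth ratio: 51.075/50.65 = 1.0083909.
CAD growth factor: e^(0.0254×3/12) = 1.0063702.
Hence g_INR = 1.0148146.
Take logs: ln 1.0148146 / (3/12) = 0.058824, so 5.88%.

5.88%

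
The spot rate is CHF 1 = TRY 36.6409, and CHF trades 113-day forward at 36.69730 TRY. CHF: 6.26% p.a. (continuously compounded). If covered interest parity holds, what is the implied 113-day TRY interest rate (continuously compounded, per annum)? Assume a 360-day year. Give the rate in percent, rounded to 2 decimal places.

6.75%

T = 113/360 years.
F/S = 36.6973/36.6409 = 1.0015393 = (growth of TRY) / (growth of CHF).
CHF growth factor: e^(0.0626×113/360) = 1.0198438.
So the TRY growth factor = 1.0214136.
r = ln(1.0214136)/(113/360) = 0.067500 → 6.75%.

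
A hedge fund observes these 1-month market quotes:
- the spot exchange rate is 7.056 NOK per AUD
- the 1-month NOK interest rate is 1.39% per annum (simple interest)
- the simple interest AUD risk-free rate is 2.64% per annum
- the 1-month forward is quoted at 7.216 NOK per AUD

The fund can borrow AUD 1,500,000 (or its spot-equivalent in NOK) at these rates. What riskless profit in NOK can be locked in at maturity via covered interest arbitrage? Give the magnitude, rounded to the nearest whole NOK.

NOK 251,553

T = 1/12 years.
Invest the AUD and cover forward: 1,500,000 × 1.002200 × 7.216 = NOK 10,847,812.80.
Convert at spot and invest in NOK: 1,500,000 × 7.056 × 1.0011583333 = NOK 10,596,259.80.
The quoted forward overvalues AUD, so borrow NOK, buy AUD at spot, deposit the AUD at 2.64%, and sell the proceeds forward at 7.216.
The gap between the two covered legs is NOK 251,553.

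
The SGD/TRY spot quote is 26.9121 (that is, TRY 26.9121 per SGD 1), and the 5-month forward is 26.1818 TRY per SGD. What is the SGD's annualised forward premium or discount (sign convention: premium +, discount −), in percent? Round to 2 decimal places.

-6.51%

T = 5/12 years.
SGD trades forward at -2.71365% vs spot over the period.
Annualise by dividing by T: -0.0271365 / (5/12) = -0.065128 → -6.51%.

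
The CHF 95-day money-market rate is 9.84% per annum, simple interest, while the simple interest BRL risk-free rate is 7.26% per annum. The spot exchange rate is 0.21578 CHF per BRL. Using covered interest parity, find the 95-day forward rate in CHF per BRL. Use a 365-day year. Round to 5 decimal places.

T = 95/365 years.
Growth of 1 CHF over T: 1 + 0.0984×95/365 = 1.025611.
BRL growth factor: 1 + 0.0726×95/365 = 1.0188959.
CIP: F = S · (grow CHF)/(grow BRL) = 0.21578 × 1.025611/1.0188959 = 0.2172021 CHF per BRL.

0.21720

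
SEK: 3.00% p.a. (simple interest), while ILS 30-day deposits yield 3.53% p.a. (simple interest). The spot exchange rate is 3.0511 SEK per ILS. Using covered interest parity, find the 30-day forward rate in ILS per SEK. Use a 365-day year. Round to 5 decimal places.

0.32789

T = 30/365 years.
SEK growth factor: 1 + 0.0300×30/365 = 1.0024658.
ILS growth factor: 1 + 0.0353×30/365 = 1.0029014.
Forward (SEK per ILS) = 3.0511 × 1.0024658 / 1.0029014 = 3.049775.
Invert for ILS per SEK: 1 / 3.049775 = 0.32789.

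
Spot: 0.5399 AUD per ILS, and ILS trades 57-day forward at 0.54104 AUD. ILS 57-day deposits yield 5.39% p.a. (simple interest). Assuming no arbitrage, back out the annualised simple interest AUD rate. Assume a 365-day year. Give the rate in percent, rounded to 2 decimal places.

T = 57/365 years.
F/S = 0.54104/0.5399 = 1.0021115 = (growth of AUD) / (growth of ILS).
ILS growth factor: 1 + 0.0539×57/365 = 1.0084173.
That pins the AUD growth at 1.0105466.
(1.0105466 − 1)/T = 0.067535, i.e. 6.75%.

6.75%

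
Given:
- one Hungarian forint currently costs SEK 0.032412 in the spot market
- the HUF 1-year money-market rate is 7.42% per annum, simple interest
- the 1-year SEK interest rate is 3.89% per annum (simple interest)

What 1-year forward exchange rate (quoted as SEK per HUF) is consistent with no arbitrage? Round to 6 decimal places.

T = 1 year.
SEK accumulates by 1 + 0.0389×1 = 1.038900.
HUF growth factor: 1 + 0.0742×1 = 1.074200.
Forward (SEK per HUF) = 0.032412 × 1.038900 / 1.074200 = 0.03134689.

0.031347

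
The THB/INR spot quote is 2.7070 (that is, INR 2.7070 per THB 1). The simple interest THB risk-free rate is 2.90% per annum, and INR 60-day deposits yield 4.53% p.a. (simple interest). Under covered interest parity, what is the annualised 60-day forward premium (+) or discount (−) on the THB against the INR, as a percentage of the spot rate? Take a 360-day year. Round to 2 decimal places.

T = 60/360 years.
F = S · g_INR/g_THB = 2.707 × 1.007550/1.0048333 = 2.7143187.
(F − S)/S ÷ T = (2.7143187 − 2.707)/2.707/(60/360) = 0.016222 → 1.62%.

+1.62%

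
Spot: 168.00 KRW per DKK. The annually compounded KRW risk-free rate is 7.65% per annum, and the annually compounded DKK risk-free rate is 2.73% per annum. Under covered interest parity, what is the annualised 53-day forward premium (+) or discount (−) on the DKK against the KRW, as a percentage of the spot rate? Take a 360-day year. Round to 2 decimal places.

T = 53/360 years.
CIP forward (KRW per DKK) = 168.0 × 1.0109116/1.0039732 = 169.16104.
Annualised premium = (F − S)/S × (1/T) = (169.16104 − 168.0)/168.0 ÷ (53/360) = 4.69%.

+4.69%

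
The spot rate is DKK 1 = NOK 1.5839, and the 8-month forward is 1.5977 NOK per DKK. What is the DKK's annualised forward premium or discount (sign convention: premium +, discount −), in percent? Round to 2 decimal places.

+1.31%

T = 8/12 years.
(F − S)/S = (1.5977 − 1.5839)/1.5839 = 0.0087127.
×(1/T) gives 1.31% p.a.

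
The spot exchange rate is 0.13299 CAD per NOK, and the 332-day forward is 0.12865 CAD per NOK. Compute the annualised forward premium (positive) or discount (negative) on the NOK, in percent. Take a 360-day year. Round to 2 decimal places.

-3.54%

T = 332/360 years.
NOK trades forward at -3.26340% vs spot over the period.
Per annum: -0.0326340 / (332/360) = -0.035386 = -3.54%.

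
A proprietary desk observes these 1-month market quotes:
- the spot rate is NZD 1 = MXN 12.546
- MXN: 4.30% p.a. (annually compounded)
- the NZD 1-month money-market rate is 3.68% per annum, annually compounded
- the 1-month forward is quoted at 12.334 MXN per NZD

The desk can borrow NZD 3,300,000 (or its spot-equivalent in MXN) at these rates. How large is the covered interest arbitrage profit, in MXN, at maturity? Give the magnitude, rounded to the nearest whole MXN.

T = 1/12 years.
Route A — deposit NZD, sell forward: 3,300,000 × 1.0030161266 × 12.334 = MXN 40,824,962.99.
Route B — convert at spot, deposit MXN: 3,300,000 × 12.546 × 1.0035145931 = MXN 41,547,310.48.
The quoted forward undervalues NZD, so borrow NZD, convert to MXN at spot, deposit the MXN at 4.30%, and buy NZD forward at 12.334 to cover the loan.
Profit = 41,547,310.48 − 40,824,962.99 = MXN 722,347.

MXN 722,347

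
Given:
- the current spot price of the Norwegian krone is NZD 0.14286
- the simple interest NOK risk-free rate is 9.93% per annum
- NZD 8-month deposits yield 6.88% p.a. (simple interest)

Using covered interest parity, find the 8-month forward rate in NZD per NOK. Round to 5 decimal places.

0.14014

T = 8/12 years.
NZD accumulates by 1 + 0.0688×8/12 = 1.0458667.
Growth of 1 NOK over T: 1 + 0.0993×8/12 = 1.066200.
Forward (NZD per NOK) = 0.14286 × 1.0458667 / 1.066200 = 0.1401355.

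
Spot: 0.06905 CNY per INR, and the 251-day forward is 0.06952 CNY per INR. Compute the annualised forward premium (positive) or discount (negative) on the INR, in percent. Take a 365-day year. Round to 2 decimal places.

T = 251/365 years.
INR trades forward at +0.68067% vs spot over the period.
Annualise by dividing by T: 0.0068067 / (251/365) = 0.009898 → 0.99%.

+0.99%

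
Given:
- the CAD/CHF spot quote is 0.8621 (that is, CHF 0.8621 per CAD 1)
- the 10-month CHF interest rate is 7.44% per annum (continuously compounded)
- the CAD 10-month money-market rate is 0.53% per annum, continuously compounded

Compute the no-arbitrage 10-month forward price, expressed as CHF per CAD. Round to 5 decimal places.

0.91320

T = 10/12 years.
CHF accumulates by e^(0.0744×10/12) = 1.0639623.
Growth of 1 CAD over T: e^(0.0053×10/12) = 1.0044264.
CIP: F = S · (grow CHF)/(grow CAD) = 0.8621 × 1.0639623/1.0044264 = 0.9131997 CHF per CAD.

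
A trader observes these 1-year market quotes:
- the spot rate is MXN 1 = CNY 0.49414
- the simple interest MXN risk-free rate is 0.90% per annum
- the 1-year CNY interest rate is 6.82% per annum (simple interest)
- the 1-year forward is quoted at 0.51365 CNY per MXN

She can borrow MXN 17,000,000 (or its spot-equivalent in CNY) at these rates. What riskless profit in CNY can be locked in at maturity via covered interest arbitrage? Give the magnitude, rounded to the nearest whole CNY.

CNY 162,647

T = 1 year.
Invest the MXN and cover forward: 17,000,000 × 1.009000 × 0.51365 = CNY 8,810,638.45.
Convert at spot and invest in CNY: 17,000,000 × 0.49414 × 1.068200 = CNY 8,973,285.92.
The quoted forward undervalues MXN, so borrow MXN, convert to CNY at spot, deposit the CNY at 6.82%, and buy MXN forward at 0.51365 to cover the loan.
Arbitrage profit = |8,810,638.45 − 8,973,285.92| = CNY 162,647.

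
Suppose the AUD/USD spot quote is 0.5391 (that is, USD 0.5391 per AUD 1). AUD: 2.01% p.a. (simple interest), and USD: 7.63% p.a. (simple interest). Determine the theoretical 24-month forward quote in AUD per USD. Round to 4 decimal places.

1.6741

T = 2 years.
USD accumulates by 1 + 0.0763×2 = 1.152600.
AUD accumulates by 1 + 0.0201×2 = 1.040200.
Forward (USD per AUD) = 0.5391 × 1.152600 / 1.040200 = 0.5973531.
Quoted the other way: 1/0.5973531 = 1.6741 AUD per USD.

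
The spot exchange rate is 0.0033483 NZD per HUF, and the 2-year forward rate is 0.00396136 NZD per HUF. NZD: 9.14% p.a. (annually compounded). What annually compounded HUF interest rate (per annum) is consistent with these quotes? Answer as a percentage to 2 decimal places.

0.34%

T = 2 years.
F/S = 0.00396136/0.0033483 = 1.1830959 = (growth of NZD) / (growth of HUF).
The NZD side grows by (1 + 0.0914)^2 = 1.191154.
That pins the HUF growth at 1.006811.
r = 1.006811^(1/2) − 1 = 0.003400 → 0.34%.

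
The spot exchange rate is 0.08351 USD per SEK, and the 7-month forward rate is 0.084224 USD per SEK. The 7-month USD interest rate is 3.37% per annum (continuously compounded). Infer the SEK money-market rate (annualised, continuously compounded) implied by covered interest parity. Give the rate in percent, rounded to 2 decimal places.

T = 7/12 years.
F/S = 0.084224/0.08351 = 1.0085499 = (growth of USD) / (growth of SEK).
USD growth factor: e^(0.0337×7/12) = 1.0198528.
Hence g_SEK = 1.0112071.
r = ln(1.0112071)/(7/12) = 0.019105 → 1.91%.

1.91%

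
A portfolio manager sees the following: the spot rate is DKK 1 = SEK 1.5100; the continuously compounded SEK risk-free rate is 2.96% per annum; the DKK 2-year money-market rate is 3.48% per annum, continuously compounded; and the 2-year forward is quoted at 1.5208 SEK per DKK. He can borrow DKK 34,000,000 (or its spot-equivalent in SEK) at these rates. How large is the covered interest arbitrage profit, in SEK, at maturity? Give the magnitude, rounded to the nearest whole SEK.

SEK 963,123

T = 2 years.
Keep in DKK, deliver into the forward: 34,000,000·1.0720792638·1.5208 = SEK 55,434,216.91.
Swap to SEK now, deposit: 34,000,000·1.5100·1.060987417 = SEK 54,471,093.99.
The quoted forward overvalues DKK, so borrow SEK, buy DKK at spot, deposit the DKK at 3.48%, and sell the proceeds forward at 1.5208.
Arbitrage profit = |55,434,216.91 − 54,471,093.99| = SEK 963,123.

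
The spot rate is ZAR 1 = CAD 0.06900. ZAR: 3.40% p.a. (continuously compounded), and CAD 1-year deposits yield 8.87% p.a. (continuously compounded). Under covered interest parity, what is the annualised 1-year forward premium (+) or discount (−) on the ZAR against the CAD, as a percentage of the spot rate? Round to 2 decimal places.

+5.62%

T = 1 year.
F = S · g_CAD/g_ZAR = 0.069 × 1.0927528/1.0345846 = 0.07287944.
(F − S)/S ÷ T = (0.07287944 − 0.069)/0.069/1 = 0.056224 → 5.62%.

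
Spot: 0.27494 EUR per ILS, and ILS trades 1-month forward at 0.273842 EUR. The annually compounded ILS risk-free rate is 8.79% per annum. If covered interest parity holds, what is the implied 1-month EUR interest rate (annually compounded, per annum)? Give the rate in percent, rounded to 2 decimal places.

3.69%

T = 1/12 years.
By CIP, F/S equals the EUR-to-ILS growth ratio: 0.273842/0.27494 = 0.9960064.
The ILS side grows by (1 + 0.0879)^(1/12) = 1.0070455.
So the EUR growth factor = 1.0030238.
Annualise: 1.0030238^(12/1) − 1 = 0.036895 = 3.69%.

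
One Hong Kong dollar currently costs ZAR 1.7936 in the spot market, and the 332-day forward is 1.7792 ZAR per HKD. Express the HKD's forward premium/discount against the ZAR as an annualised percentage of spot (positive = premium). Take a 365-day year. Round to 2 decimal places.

T = 332/365 years.
Period premium: (1.7792 − 1.7936)/1.7936 = -0.0080285.
×(1/T) gives -0.88% p.a.

-0.88%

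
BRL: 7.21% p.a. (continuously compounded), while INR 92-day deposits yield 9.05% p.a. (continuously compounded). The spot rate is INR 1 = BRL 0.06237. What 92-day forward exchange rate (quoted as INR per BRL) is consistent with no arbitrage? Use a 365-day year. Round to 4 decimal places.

T = 92/365 years.
Growth of 1 BRL over T: e^(0.0721×92/365) = 1.01833929.
Growth of 1 INR over T: e^(0.0905×92/365) = 1.02307312.
CIP: F = S · (grow BRL)/(grow INR) = 0.06237 × 1.01833929/1.02307312 = 0.062081410 BRL per INR.
Invert for INR per BRL: 1 / 0.062081410 = 16.1079.

16.1079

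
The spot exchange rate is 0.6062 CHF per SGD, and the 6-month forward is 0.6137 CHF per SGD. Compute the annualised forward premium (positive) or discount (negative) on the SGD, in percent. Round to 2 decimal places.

T = 6/12 years.
SGD trades forward at +1.23722% vs spot over the period.
Annualise by dividing by T: 0.0123722 / (6/12) = 0.024744 → 2.47%.

+2.47%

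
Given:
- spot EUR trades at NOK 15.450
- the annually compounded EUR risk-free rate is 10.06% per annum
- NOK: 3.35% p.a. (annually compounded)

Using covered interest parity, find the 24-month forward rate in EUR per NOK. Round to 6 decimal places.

0.073402

T = 2 years.
NOK accumulates by (1 + 0.0335)^2 = 1.0681223.
EUR accumulates by (1 + 0.1006)^2 = 1.2113204.
CIP: F = S · (grow NOK)/(grow EUR) = 15.45 × 1.0681223/1.2113204 = 13.62355 NOK per EUR.
Quoted the other way: 1/13.62355 = 0.073402 EUR per NOK.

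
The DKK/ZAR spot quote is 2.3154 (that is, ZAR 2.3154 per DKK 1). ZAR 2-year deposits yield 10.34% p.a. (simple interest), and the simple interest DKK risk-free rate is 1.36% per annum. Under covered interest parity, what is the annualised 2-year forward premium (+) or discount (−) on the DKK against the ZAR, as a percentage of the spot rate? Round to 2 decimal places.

T = 2 years.
F = S · g_ZAR/g_DKK = 2.3154 × 1.206800/1.027200 = 2.7202343.
Annualised premium = (F − S)/S × (1/T) = (2.7202343 − 2.3154)/2.3154 ÷ 2 = 8.74%.

+8.74%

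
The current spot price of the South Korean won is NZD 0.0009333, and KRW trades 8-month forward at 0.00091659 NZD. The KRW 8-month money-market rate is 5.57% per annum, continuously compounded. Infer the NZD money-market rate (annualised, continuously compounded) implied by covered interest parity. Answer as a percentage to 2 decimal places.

2.86%

T = 8/12 years.
By CIP, F/S equals the NZD-to-KRW growth ratio: 0.00091659/0.0009333 = 0.9820958.
KRW growth factor: e^(0.0557×8/12) = 1.0378314.
That pins the NZD growth at 1.0192499.
Take logs: ln 1.0192499 / (8/12) = 0.028600, so 2.86%.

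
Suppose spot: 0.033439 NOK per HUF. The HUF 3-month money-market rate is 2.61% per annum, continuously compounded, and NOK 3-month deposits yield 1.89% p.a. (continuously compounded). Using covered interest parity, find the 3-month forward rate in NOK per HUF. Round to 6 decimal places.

0.033379

T = 3/12 years.
NOK growth factor: e^(0.0189×3/12) = 1.0047362.
Growth of 1 HUF over T: e^(0.0261×3/12) = 1.0065463.
So F = 0.033439 × 1.0047362 / 1.0065463 = 0.03337887 (NOK/HUF).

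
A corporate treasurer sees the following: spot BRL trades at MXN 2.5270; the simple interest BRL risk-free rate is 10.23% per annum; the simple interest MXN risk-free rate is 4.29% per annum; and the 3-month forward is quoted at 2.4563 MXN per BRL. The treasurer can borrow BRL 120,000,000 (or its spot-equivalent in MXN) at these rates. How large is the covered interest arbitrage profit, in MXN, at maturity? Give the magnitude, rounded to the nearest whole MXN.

T = 3/12 years.
Invest the BRL and cover forward: 120,000,000 × 1.025575 × 2.4563 = MXN 302,294,384.70.
Convert at spot and invest in MXN: 120,000,000 × 2.5270 × 1.010725 = MXN 306,492,249.00.
The quoted forward undervalues BRL, so borrow BRL, convert to MXN at spot, deposit the MXN at 4.29%, and buy BRL forward at 2.4563 to cover the loan.
Arbitrage profit = |302,294,384.70 − 306,492,249.00| = MXN 4,197,864.

MXN 4,197,864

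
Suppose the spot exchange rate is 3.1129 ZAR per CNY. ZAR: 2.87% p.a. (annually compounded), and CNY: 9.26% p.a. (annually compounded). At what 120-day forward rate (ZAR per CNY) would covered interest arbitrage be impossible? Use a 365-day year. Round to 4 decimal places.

3.0518

T = 120/365 years.
Growth of 1 ZAR over T: (1 + 0.0287)^(120/365) = 1.0093462.
CNY accumulates by (1 + 0.0926)^(120/365) = 1.0295437.
CIP: F = S · (grow ZAR)/(grow CNY) = 3.1129 × 1.0093462/1.0295437 = 3.051831 ZAR per CNY.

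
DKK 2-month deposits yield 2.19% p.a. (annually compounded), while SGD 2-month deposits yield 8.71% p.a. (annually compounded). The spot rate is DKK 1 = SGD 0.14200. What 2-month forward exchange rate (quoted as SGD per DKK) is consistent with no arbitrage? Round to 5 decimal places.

0.14347

T = 2/12 years.
SGD accumulates by (1 + 0.0871)^(2/12) = 1.0140163.
Growth of 1 DKK over T: (1 + 0.0219)^(2/12) = 1.0036171.
So F = 0.142 × 1.0140163 / 1.0036171 = 0.1434714 (SGD/DKK).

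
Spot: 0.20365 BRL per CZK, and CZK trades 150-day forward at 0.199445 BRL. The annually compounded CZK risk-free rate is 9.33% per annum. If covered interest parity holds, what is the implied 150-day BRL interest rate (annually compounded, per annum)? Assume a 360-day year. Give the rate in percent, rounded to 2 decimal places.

3.99%

T = 150/360 years.
By CIP, F/S equals the BRL-to-CZK growth ratio: 0.199445/0.20365 = 0.9793518.
CZK growth factor: (1 + 0.0933)^(150/360) = 1.0378663.
So the BRL growth factor = 1.0164362.
Annualise: 1.0164362^(360/150) − 1 = 0.039902 = 3.99%.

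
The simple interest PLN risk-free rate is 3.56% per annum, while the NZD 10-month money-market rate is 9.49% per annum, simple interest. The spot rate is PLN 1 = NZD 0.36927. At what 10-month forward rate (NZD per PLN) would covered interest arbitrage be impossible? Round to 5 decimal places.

0.38699

T = 10/12 years.
NZD growth factor: 1 + 0.0949×10/12 = 1.0790833.
PLN growth factor: 1 + 0.0356×10/12 = 1.0296667.
Forward (NZD per PLN) = 0.36927 × 1.0790833 / 1.0296667 = 0.3869923.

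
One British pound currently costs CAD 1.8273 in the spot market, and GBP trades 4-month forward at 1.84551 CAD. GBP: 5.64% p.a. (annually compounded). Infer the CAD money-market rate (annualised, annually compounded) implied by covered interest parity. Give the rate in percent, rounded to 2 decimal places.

8.83%

T = 4/12 years.
CIP gives F = S · g_CAD/g_GBP, so g_CAD/g_GBP = 1.84551/1.8273 = 1.0099655.
The GBP side grows by (1 + 0.0564)^(4/12) = 1.0184572.
That pins the CAD growth at 1.0286066.
r = 1.0286066^(12/4) − 1 = 0.088298 → 8.83%.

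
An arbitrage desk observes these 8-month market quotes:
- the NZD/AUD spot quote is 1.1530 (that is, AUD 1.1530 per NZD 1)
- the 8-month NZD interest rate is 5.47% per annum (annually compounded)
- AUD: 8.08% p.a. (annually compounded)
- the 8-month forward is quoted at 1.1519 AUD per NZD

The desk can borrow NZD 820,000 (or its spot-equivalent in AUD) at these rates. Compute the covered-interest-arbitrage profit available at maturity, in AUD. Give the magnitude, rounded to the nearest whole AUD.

T = 8/12 years.
Keep in NZD, deliver into the forward: 820,000·1.03614205·1.1519 = AUD 978,696.26.
Swap to AUD now, deposit: 820,000·1.1530·1.05316615 = AUD 995,726.47.
The quoted forward undervalues NZD, so borrow NZD, convert to AUD at spot, deposit the AUD at 8.08%, and buy NZD forward at 1.1519 to cover the loan.
Profit = 995,726.47 − 978,696.26 = AUD 17,030.

AUD 17,030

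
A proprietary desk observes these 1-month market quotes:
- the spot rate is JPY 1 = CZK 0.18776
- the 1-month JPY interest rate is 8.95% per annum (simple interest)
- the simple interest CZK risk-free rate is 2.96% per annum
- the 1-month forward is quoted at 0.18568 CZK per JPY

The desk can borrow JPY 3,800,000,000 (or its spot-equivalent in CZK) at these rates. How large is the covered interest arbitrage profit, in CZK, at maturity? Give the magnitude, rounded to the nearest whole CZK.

T = 1/12 years.
Invest the JPY and cover forward: 3,800,000,000 × 1.00745833333 × 0.18568 = CZK 710,846,480.66.
Convert at spot and invest in CZK: 3,800,000,000 × 0.18776 × 1.00246666667 = CZK 715,247,937.07.
The quoted forward undervalues JPY, so borrow JPY, convert to CZK at spot, deposit the CZK at 2.96%, and buy JPY forward at 0.18568 to cover the loan.
Arbitrage profit = |710,846,480.66 − 715,247,937.07| = CZK 4,401,456.

CZK 4,401,456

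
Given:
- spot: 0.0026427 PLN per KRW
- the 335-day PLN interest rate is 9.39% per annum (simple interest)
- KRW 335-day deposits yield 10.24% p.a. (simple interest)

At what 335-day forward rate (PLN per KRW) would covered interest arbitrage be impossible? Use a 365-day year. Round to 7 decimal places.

0.0026239

T = 335/365 years.
PLN accumulates by 1 + 0.0939×335/365 = 1.0861822.
KRW accumulates by 1 + 0.1024×335/365 = 1.0939836.
CIP: F = S · (grow PLN)/(grow KRW) = 0.0026427 × 1.0861822/1.0939836 = 0.002623854 PLN per KRW.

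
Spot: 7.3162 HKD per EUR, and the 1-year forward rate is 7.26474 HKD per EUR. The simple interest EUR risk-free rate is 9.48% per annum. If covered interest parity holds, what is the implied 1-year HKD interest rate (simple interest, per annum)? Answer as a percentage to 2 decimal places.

T = 1 year.
CIP gives F = S · g_HKD/g_EUR, so g_HKD/g_EUR = 7.26474/7.3162 = 0.9929663.
EUR growth factor: 1 + 0.0948×1 = 1.094800.
Hence g_HKD = 1.0870995.
r = (1.0870995 − 1)/1 = 0.087100 → 8.71%.

8.71%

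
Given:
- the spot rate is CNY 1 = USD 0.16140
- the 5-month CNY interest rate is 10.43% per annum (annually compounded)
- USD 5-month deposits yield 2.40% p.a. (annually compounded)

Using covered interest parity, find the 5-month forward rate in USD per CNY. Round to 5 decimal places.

T = 5/12 years.
USD growth factor: (1 + 0.0240)^(5/12) = 1.0099309.
CNY growth factor: (1 + 0.1043)^(5/12) = 1.0422045.
So F = 0.1614 × 1.0099309 / 1.0422045 = 0.1564020 (USD/CNY).

0.15640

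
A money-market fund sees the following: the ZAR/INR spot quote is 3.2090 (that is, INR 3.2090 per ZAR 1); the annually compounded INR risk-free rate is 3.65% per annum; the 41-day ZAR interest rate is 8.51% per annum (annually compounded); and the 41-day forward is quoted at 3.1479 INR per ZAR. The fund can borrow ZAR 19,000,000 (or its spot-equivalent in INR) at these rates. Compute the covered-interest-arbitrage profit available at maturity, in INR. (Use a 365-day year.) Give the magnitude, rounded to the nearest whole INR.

INR 855,692

T = 41/365 years.
Route A — deposit ZAR, sell forward: 19,000,000 × 1.0092163431 × 3.1479 = INR 60,361,330.40.
Route B — convert at spot, deposit INR: 19,000,000 × 3.2090 × 1.0040350664 = INR 61,217,022.03.
The quoted forward undervalues ZAR, so borrow ZAR, convert to INR at spot, deposit the INR at 3.65%, and buy ZAR forward at 3.1479 to cover the loan.
The gap between the two covered legs is INR 855,692.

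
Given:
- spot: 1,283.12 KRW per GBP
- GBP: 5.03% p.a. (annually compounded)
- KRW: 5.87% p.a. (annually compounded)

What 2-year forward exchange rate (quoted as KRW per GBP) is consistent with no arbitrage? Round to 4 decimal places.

1303.7261

T = 2 years.
KRW accumulates by (1 + 0.0587)^2 = 1.12084569.
GBP growth factor: (1 + 0.0503)^2 = 1.10313009.
Forward (KRW per GBP) = 1283.12 × 1.12084569 / 1.10313009 = 1303.726129.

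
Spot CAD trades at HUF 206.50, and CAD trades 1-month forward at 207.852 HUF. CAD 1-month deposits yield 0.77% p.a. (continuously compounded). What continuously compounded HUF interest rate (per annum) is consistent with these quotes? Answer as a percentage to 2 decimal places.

8.60%

T = 1/12 years.
F/S = 207.852/206.5 = 1.0065472 = (growth of HUF) / (growth of CAD).
CAD growth factor: e^(0.0077×1/12) = 1.0006419.
That pins the HUF growth at 1.0071933.
Take logs: ln 1.0071933 / (1/12) = 0.086011, so 8.60%.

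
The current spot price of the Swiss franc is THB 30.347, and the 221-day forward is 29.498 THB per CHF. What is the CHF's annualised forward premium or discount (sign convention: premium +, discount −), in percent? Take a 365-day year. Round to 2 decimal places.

-4.62%

T = 221/365 years.
CHF trades forward at -2.79764% vs spot over the period.
Annualise by dividing by T: -0.0279764 / (221/365) = -0.046205 → -4.62%.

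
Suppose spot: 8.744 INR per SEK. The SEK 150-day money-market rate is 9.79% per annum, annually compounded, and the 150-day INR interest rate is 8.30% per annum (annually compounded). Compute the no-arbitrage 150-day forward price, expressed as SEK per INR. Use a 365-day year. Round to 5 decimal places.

T = 150/365 years.
INR growth factor: (1 + 0.0830)^(150/365) = 1.0333106.
SEK accumulates by (1 + 0.0979)^(150/365) = 1.0391294.
Forward (INR per SEK) = 8.744 × 1.0333106 / 1.0391294 = 8.695036.
Invert for SEK per INR: 1 / 8.695036 = 0.11501.

0.11501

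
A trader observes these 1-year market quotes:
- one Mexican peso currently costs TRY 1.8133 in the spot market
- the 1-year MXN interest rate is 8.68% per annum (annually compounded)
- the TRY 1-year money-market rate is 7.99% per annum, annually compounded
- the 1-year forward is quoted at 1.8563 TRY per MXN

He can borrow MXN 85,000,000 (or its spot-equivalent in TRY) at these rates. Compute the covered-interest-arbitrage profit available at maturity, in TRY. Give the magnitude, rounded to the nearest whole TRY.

TRY 5,035,754

T = 1 year.
Invest the MXN and cover forward: 85,000,000 × 1.086800 × 1.8563 = TRY 171,481,281.40.
Convert at spot and invest in TRY: 85,000,000 × 1.8133 × 1.079900 = TRY 166,445,526.95.
The quoted forward overvalues MXN, so borrow TRY, buy MXN at spot, deposit the MXN at 8.68%, and sell the proceeds forward at 1.8563.
Arbitrage profit = |171,481,281.40 − 166,445,526.95| = TRY 5,035,754.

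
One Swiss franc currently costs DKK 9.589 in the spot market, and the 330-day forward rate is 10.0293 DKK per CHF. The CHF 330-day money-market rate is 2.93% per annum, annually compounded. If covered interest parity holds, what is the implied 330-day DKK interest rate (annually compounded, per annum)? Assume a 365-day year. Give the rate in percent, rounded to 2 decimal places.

8.17%

T = 330/365 years.
F/S = 10.0293/9.589 = 1.0459172 = (growth of DKK) / (growth of CHF).
The CHF side grows by (1 + 0.0293)^(330/365) = 1.0264536.
So the DKK growth factor = 1.0735855.
Annualise: 1.0735855^(365/330) − 1 = 0.081701 = 8.17%.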